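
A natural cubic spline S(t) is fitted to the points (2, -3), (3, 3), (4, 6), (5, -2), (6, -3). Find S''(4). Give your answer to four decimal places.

With M_i denoting the second derivative at x_i, h_i = 1, 1, 1, 1, and Δ_i = (y_(i+1) − y_i)/h_i = 6, 3, -8, -1:
  1·M_0 + 4·M_1 + 1·M_2 = 6(Δ_1 - Δ_0) = -18
  1·M_1 + 4·M_2 + 1·M_3 = 6(Δ_2 - Δ_1) = -66
  1·M_2 + 4·M_3 + 1·M_4 = 6(Δ_3 - Δ_2) = 42
Natural end conditions: M_0 = M_4 = 0.
Forward elimination and back-substitution give M_0 = 0, M_1 = 9/14, M_2 = -144/7, M_3 = 219/14, M_4 = 0.

-20.5714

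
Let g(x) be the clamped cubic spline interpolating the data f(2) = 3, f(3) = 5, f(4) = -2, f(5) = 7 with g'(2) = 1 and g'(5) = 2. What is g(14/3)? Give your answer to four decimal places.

Put σ_i = g'' at the i-th knot. Here h = (1, 1, 1) and Δ = (2, -7, 9), so the interior equations h_(i-1)·σ_(i-1) + 2(h_(i-1)+h_i)·σ_i + h_i·σ_(i+1) = 6(Δ_i − Δ_(i-1)) read
  1·σ_0 + 4·σ_1 + 1·σ_2 = 6(Δ_1 - Δ_0) = -54
  1·σ_1 + 4·σ_2 + 1·σ_3 = 6(Δ_2 - Δ_1) = 96
Clamped end conditions give two more equations: 2h_0·σ_0 + h_0·σ_1 = 6(Δ_0 - g'(2)) = 6 and h_2·σ_2 + 2h_2·σ_3 = 6(g'(5) - Δ_2) = -42.
Forward elimination and back-substitution give σ_0 = 256/15, σ_1 = -422/15, σ_2 = 622/15, σ_3 = -626/15.
On [4, 5], g(x) = -2 + 32/15·(x - 4) + 311/15·(x - 4)² - 208/15·(x - 4)³.
With (x - 4) = 2/3: g(14/3) = 1834/405.

4.5284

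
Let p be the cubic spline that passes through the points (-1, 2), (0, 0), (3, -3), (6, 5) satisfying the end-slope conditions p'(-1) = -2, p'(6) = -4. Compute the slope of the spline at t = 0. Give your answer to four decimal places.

With M_i denoting the second derivative at x_i, h_i = 1, 3, 3, and Δ_i = (y_(i+1) − y_i)/h_i = -2, -1, 8/3:
  1·M_0 + 8·M_1 + 3·M_2 = 6(Δ_1 - Δ_0) = 6
  3·M_1 + 12·M_2 + 3·M_3 = 6(Δ_2 - Δ_1) = 22
Clamped end conditions give two more equations: 2h_0·M_0 + h_0·M_1 = 6(Δ_0 - p'(-1)) = 0 and h_2·M_2 + 2h_2·M_3 = 6(p'(6) - Δ_2) = -40.
Solving the tridiagonal system: M_0 = 14/31, M_1 = -28/31, M_2 = 132/31, M_3 = -818/93.
On [0, 3], p'(t) = b_1 + 2c_1·t + 3d_1·t² with b_1 = Δ_1 - h_1(2M_1 + M_2)/6 = -69/31, c_1 = M_1/2 = -14/31, d_1 = (M_2 - M_1)/(6h_1) = 80/279. So p'(0) = -69/31.

-2.2258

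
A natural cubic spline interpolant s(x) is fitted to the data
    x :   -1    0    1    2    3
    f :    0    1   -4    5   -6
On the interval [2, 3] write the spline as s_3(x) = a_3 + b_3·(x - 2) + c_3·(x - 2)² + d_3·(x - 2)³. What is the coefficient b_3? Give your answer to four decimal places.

1.9286

Let σ_i = s''(x_i). Step sizes h_i = 1, 1, 1, 1; slopes of the chords Δ_i = (y_(i+1) - y_i)/h_i = 1, -5, 9, -11.
  1·σ_0 + 4·σ_1 + 1·σ_2 = 6(Δ_1 - Δ_0) = -36
  1·σ_1 + 4·σ_2 + 1·σ_3 = 6(Δ_2 - Δ_1) = 84
  1·σ_2 + 4·σ_3 + 1·σ_4 = 6(Δ_3 - Δ_2) = -120
Natural end conditions: σ_0 = σ_4 = 0.
Solving the tridiagonal system: σ_0 = 0, σ_1 = -249/14, σ_2 = 246/7, σ_3 = -543/14, σ_4 = 0.
On [2, 3], with s_3(x) = a_3 + b_3·(x - 2) + c_3·(x - 2)² + d_3·(x - 2)³: c_3 = σ_3/2 = -543/28, d_3 = (σ_4 - σ_3)/(6h_3) = 181/28, b_3 = Δ_3 - h_3(2σ_3 + σ_4)/6 = 27/14.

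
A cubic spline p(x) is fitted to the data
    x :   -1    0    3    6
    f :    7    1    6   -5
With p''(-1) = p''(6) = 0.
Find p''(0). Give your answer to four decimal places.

7.4483

With σ_i denoting the second derivative at x_i, h_i = 1, 3, 3, and Δ_i = (y_(i+1) − y_i)/h_i = -6, 5/3, -11/3:
  1·σ_0 + 8·σ_1 + 3·σ_2 = 6(Δ_1 - Δ_0) = 46
  3·σ_1 + 12·σ_2 + 3·σ_3 = 6(Δ_2 - Δ_1) = -32
Natural end conditions: σ_0 = σ_3 = 0.
Solving: σ_0 = 0, σ_1 = 216/29, σ_2 = -394/87, σ_3 = 0.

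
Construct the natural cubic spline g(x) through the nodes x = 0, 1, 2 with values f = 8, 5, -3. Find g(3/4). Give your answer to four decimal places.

Put M_i = g'' at the i-th knot. Here h = (1, 1) and Δ = (-3, -8), so the interior equations h_(i-1)·M_(i-1) + 2(h_(i-1)+h_i)·M_i + h_i·M_(i+1) = 6(Δ_i − Δ_(i-1)) read
  1·M_0 + 4·M_1 + 1·M_2 = 6(Δ_1 - Δ_0) = -30
Natural end conditions: M_0 = M_2 = 0.
Forward elimination and back-substitution give M_0 = 0, M_1 = -15/2, M_2 = 0.
On [0, 1], g(x) = 8 - 7/4·x + 0·x² - 5/4·x³.
With x = 3/4: g(3/4) = 1577/256.

6.1602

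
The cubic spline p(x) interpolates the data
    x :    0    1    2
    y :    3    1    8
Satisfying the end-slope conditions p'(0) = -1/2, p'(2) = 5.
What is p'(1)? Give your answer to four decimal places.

2.6250

Write M_i for p''(x_i). With h_i = 1, 1 and divided differences Δ_i = -2, 7, the continuity of p' gives the tridiagonal system
  1·M_0 + 4·M_1 + 1·M_2 = 6(Δ_1 - Δ_0) = 54
Clamped end conditions give two more equations: 2h_0·M_0 + h_0·M_1 = 6(Δ_0 - p'(0)) = -9 and h_1·M_1 + 2h_1·M_2 = 6(p'(2) - Δ_1) = -12.
Solving the tridiagonal system: M_0 = -61/4, M_1 = 43/2, M_2 = -67/4.
On [1, 2], p'(x) = b_1 + 2c_1·(x - 1) + 3d_1·(x - 1)² with b_1 = Δ_1 - h_1(2M_1 + M_2)/6 = 21/8, c_1 = M_1/2 = 43/4, d_1 = (M_2 - M_1)/(6h_1) = -51/8. So p'(1) = 21/8.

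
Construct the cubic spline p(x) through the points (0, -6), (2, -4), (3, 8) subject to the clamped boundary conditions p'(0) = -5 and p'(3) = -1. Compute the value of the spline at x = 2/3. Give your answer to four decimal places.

Let m_i = p''(x_i). Step sizes h_i = 2, 1; slopes of the chords Δ_i = (y_(i+1) - y_i)/h_i = 1, 12.
  2·m_0 + 6·m_1 + 1·m_2 = 6(Δ_1 - Δ_0) = 66
Clamped end conditions give two more equations: 2h_0·m_0 + h_0·m_1 = 6(Δ_0 - p'(0)) = 36 and h_1·m_1 + 2h_1·m_2 = 6(p'(3) - Δ_1) = -78.
Hence m_0 = -2/3, m_1 = 58/3, m_2 = -146/3.
On [0, 2], p(x) = -6 - 5·x - 1/3·x² + 5/3·x³.
With x = 2/3: p(2/3) = -728/81.

-8.9877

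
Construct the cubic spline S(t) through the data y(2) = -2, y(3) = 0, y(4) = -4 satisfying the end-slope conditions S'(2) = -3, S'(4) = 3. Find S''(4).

Write M_i for S''(x_i). With h_i = 1, 1 and divided differences Δ_i = 2, -4, the continuity of S' gives the tridiagonal system
  1·M_0 + 4·M_1 + 1·M_2 = 6(Δ_1 - Δ_0) = -36
Clamped end conditions give two more equations: 2h_0·M_0 + h_0·M_1 = 6(Δ_0 - S'(2)) = 30 and h_1·M_1 + 2h_1·M_2 = 6(S'(4) - Δ_1) = 42.
Forward elimination and back-substitution give M_0 = 27, M_1 = -24, M_2 = 33.

33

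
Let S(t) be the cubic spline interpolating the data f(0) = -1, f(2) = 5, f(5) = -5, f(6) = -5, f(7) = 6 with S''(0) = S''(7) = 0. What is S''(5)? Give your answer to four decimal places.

2.1752

With M_i denoting the second derivative at x_i, h_i = 2, 3, 1, 1, and Δ_i = (y_(i+1) − y_i)/h_i = 3, -10/3, 0, 11:
  2·M_0 + 10·M_1 + 3·M_2 = 6(Δ_1 - Δ_0) = -38
  3·M_1 + 8·M_2 + 1·M_3 = 6(Δ_2 - Δ_1) = 20
  1·M_2 + 4·M_3 + 1·M_4 = 6(Δ_3 - Δ_2) = 66
Natural end conditions: M_0 = M_4 = 0.
Hence M_0 = 0, M_1 = -610/137, M_2 = 298/137, M_3 = 2186/137, M_4 = 0.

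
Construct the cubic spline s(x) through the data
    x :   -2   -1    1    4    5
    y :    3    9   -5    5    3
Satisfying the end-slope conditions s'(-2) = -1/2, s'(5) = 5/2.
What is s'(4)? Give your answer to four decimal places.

With σ_i denoting the second derivative at x_i, h_i = 1, 2, 3, 1, and Δ_i = (y_(i+1) − y_i)/h_i = 6, -7, 10/3, -2:
  1·σ_0 + 6·σ_1 + 2·σ_2 = 6(Δ_1 - Δ_0) = -78
  2·σ_1 + 10·σ_2 + 3·σ_3 = 6(Δ_2 - Δ_1) = 62
  3·σ_2 + 8·σ_3 + 1·σ_4 = 6(Δ_3 - Δ_2) = -32
Clamped end conditions give two more equations: 2h_0·σ_0 + h_0·σ_1 = 6(Δ_0 - s'(-2)) = 39 and h_3·σ_3 + 2h_3·σ_4 = 6(s'(5) - Δ_3) = 27.
Solving the tridiagonal system: σ_0 = 6875/222, σ_1 = -2546/111, σ_2 = 6361/444, σ_3 = -873/74, σ_4 = 2871/148.
On [4, 5], s'(x) = b_3 + 2c_3·(x - 4) + 3d_3·(x - 4)² with b_3 = Δ_3 - h_3(2σ_3 + σ_4)/6 = -385/296, c_3 = σ_3/2 = -873/148, d_3 = (σ_4 - σ_3)/(6h_3) = 1539/296. So s'(4) = -385/296.

-1.3007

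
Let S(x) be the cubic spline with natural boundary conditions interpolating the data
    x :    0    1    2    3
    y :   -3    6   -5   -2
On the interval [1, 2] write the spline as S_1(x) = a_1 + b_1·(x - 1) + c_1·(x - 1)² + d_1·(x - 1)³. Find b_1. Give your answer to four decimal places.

Put M_i = S'' at the i-th knot. Here h = (1, 1, 1) and Δ = (9, -11, 3), so the interior equations h_(i-1)·M_(i-1) + 2(h_(i-1)+h_i)·M_i + h_i·M_(i+1) = 6(Δ_i − Δ_(i-1)) read
  1·M_0 + 4·M_1 + 1·M_2 = 6(Δ_1 - Δ_0) = -120
  1·M_1 + 4·M_2 + 1·M_3 = 6(Δ_2 - Δ_1) = 84
Natural end conditions: M_0 = M_3 = 0.
Solving: M_0 = 0, M_1 = -188/5, M_2 = 152/5, M_3 = 0.
On [1, 2], with S_1(x) = a_1 + b_1·(x - 1) + c_1·(x - 1)² + d_1·(x - 1)³: c_1 = M_1/2 = -94/5, d_1 = (M_2 - M_1)/(6h_1) = 34/3, b_1 = Δ_1 - h_1(2M_1 + M_2)/6 = -53/15.

-3.5333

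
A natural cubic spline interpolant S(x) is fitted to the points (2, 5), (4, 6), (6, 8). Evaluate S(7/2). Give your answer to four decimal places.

With M_i denoting the second derivative at x_i, h_i = 2, 2, and Δ_i = (y_(i+1) − y_i)/h_i = 1/2, 1:
  2·M_0 + 8·M_1 + 2·M_2 = 6(Δ_1 - Δ_0) = 3
Natural end conditions: M_0 = M_2 = 0.
Solving: M_0 = 0, M_1 = 3/8, M_2 = 0.
On [2, 4], S(x) = 5 + 3/8·(x - 2) + 0·(x - 2)² + 1/32·(x - 2)³.
With (x - 2) = 3/2: S(7/2) = 1451/256.

5.6680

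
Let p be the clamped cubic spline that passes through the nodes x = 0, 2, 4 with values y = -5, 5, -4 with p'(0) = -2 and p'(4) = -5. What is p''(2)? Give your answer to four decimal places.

-12.7500

Put M_i = p'' at the i-th knot. Here h = (2, 2) and Δ = (5, -9/2), so the interior equations h_(i-1)·M_(i-1) + 2(h_(i-1)+h_i)·M_i + h_i·M_(i+1) = 6(Δ_i − Δ_(i-1)) read
  2·M_0 + 8·M_1 + 2·M_2 = 6(Δ_1 - Δ_0) = -57
Clamped end conditions give two more equations: 2h_0·M_0 + h_0·M_1 = 6(Δ_0 - p'(0)) = 42 and h_1·M_1 + 2h_1·M_2 = 6(p'(4) - Δ_1) = -3.
Hence M_0 = 135/8, M_1 = -51/4, M_2 = 45/8.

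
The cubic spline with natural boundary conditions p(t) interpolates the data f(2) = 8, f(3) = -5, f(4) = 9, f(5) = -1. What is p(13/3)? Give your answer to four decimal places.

With M_i denoting the second derivative at x_i, h_i = 1, 1, 1, and Δ_i = (y_(i+1) − y_i)/h_i = -13, 14, -10:
  1·M_0 + 4·M_1 + 1·M_2 = 6(Δ_1 - Δ_0) = 162
  1·M_1 + 4·M_2 + 1·M_3 = 6(Δ_2 - Δ_1) = -144
Natural end conditions: M_0 = M_3 = 0.
Solving: M_0 = 0, M_1 = 264/5, M_2 = -246/5, M_3 = 0.
On [4, 5], p(t) = 9 + 32/5·(t - 4) - 123/5·(t - 4)² + 41/5·(t - 4)³.
With (t - 4) = 1/3: p(13/3) = 235/27.

8.7037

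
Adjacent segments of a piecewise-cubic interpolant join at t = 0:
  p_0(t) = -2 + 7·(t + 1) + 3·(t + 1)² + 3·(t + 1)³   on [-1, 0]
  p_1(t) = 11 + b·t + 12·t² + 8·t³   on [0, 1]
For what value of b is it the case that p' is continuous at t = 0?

22

p_0'(t) = 7 + 6·(t + 1) + 9·(t + 1)², so p_0'(0) = 22. On the right, p_1'(0) = b, so b = 22.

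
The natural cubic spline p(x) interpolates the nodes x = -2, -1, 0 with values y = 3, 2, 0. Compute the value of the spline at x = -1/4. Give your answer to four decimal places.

Let σ_i = p''(x_i). Step sizes h_i = 1, 1; slopes of the chords Δ_i = (y_(i+1) - y_i)/h_i = -1, -2.
  1·σ_0 + 4·σ_1 + 1·σ_2 = 6(Δ_1 - Δ_0) = -6
Natural end conditions: σ_0 = σ_2 = 0.
Solving: σ_0 = 0, σ_1 = -3/2, σ_2 = 0.
On [-1, 0], p(x) = 2 - 3/2·(x + 1) - 3/4·(x + 1)² + 1/4·(x + 1)³.
With (x + 1) = 3/4: p(-1/4) = 143/256.

0.5586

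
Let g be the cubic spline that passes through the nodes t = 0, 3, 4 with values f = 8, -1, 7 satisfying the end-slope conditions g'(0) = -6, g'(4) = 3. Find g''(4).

Let σ_i = g''(x_i). Step sizes h_i = 3, 1; slopes of the chords Δ_i = (y_(i+1) - y_i)/h_i = -3, 8.
  3·σ_0 + 8·σ_1 + 1·σ_2 = 6(Δ_1 - Δ_0) = 66
Clamped end conditions give two more equations: 2h_0·σ_0 + h_0·σ_1 = 6(Δ_0 - g'(0)) = 18 and h_1·σ_1 + 2h_1·σ_2 = 6(g'(4) - Δ_1) = -30.
Hence σ_0 = -3, σ_1 = 12, σ_2 = -21.

-21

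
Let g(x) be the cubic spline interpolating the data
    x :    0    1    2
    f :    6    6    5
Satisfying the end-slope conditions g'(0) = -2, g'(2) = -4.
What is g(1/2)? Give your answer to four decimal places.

Let M_i = g''(x_i). Step sizes h_i = 1, 1; slopes of the chords Δ_i = (y_(i+1) - y_i)/h_i = 0, -1.
  1·M_0 + 4·M_1 + 1·M_2 = 6(Δ_1 - Δ_0) = -6
Clamped end conditions give two more equations: 2h_0·M_0 + h_0·M_1 = 6(Δ_0 - g'(0)) = 12 and h_1·M_1 + 2h_1·M_2 = 6(g'(2) - Δ_1) = -18.
Solving: M_0 = 13/2, M_1 = -1, M_2 = -17/2.
On [0, 1], g(x) = 6 - 2·x + 13/4·x² - 5/4·x³.
With x = 1/2: g(1/2) = 181/32.

5.6563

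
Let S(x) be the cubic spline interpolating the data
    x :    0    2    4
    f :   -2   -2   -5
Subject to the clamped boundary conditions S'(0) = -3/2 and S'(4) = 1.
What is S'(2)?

-1

With σ_i denoting the second derivative at x_i, h_i = 2, 2, and Δ_i = (y_(i+1) − y_i)/h_i = 0, -3/2:
  2·σ_0 + 8·σ_1 + 2·σ_2 = 6(Δ_1 - Δ_0) = -9
Clamped end conditions give two more equations: 2h_0·σ_0 + h_0·σ_1 = 6(Δ_0 - S'(0)) = 9 and h_1·σ_1 + 2h_1·σ_2 = 6(S'(4) - Δ_1) = 15.
Solving the tridiagonal system: σ_0 = 4, σ_1 = -7/2, σ_2 = 11/2.
On [2, 4], S'(x) = b_1 + 2c_1·(x - 2) + 3d_1·(x - 2)² with b_1 = Δ_1 - h_1(2σ_1 + σ_2)/6 = -1, c_1 = σ_1/2 = -7/4, d_1 = (σ_2 - σ_1)/(6h_1) = 3/4. So S'(2) = -1.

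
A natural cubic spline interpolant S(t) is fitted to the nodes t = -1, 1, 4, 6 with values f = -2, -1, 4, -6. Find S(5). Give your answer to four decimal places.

Let σ_i = S''(x_i). Step sizes h_i = 2, 3, 2; slopes of the chords Δ_i = (y_(i+1) - y_i)/h_i = 1/2, 5/3, -5.
  2·σ_0 + 10·σ_1 + 3·σ_2 = 6(Δ_1 - Δ_0) = 7
  3·σ_1 + 10·σ_2 + 2·σ_3 = 6(Δ_2 - Δ_1) = -40
Natural end conditions: σ_0 = σ_3 = 0.
Forward elimination and back-substitution give σ_0 = 0, σ_1 = 190/91, σ_2 = -421/91, σ_3 = 0.
On [4, 6], S(t) = 4 - 523/273·(t - 4) - 421/182·(t - 4)² + 421/1092·(t - 4)³.
With (t - 4) = 1: S(5) = 57/364.

0.1566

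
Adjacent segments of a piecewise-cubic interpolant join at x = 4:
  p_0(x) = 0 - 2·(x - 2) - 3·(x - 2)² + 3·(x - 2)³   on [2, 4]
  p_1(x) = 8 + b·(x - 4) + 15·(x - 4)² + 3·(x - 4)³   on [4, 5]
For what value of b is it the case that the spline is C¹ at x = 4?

p_0'(x) = -2 - 6·(x - 2) + 9·(x - 2)², so p_0'(4) = 22. On the right, p_1'(4) = b, so b = 22.

22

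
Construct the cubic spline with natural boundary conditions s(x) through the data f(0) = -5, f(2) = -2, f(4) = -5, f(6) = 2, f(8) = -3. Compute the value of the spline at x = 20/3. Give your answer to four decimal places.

1.8280

Write M_i for s''(x_i). With h_i = 2, 2, 2, 2 and divided differences Δ_i = 3/2, -3/2, 7/2, -5/2, the continuity of s' gives the tridiagonal system
  2·M_0 + 8·M_1 + 2·M_2 = 6(Δ_1 - Δ_0) = -18
  2·M_1 + 8·M_2 + 2·M_3 = 6(Δ_2 - Δ_1) = 30
  2·M_2 + 8·M_3 + 2·M_4 = 6(Δ_3 - Δ_2) = -36
Natural end conditions: M_0 = M_4 = 0.
Solving the tridiagonal system: M_0 = 0, M_1 = -213/56, M_2 = 87/14, M_3 = -339/56, M_4 = 0.
On [6, 8], s(x) = 2 + 43/28·(x - 6) - 339/112·(x - 6)² + 113/224·(x - 6)³.
With (x - 6) = 2/3: s(20/3) = 691/378.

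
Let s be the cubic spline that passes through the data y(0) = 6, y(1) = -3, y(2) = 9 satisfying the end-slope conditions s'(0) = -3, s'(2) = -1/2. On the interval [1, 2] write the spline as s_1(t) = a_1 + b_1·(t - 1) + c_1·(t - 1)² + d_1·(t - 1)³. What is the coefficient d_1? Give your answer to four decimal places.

Put M_i = s'' at the i-th knot. Here h = (1, 1) and Δ = (-9, 12), so the interior equations h_(i-1)·M_(i-1) + 2(h_(i-1)+h_i)·M_i + h_i·M_(i+1) = 6(Δ_i − Δ_(i-1)) read
  1·M_0 + 4·M_1 + 1·M_2 = 6(Δ_1 - Δ_0) = 126
Clamped end conditions give two more equations: 2h_0·M_0 + h_0·M_1 = 6(Δ_0 - s'(0)) = -36 and h_1·M_1 + 2h_1·M_2 = 6(s'(2) - Δ_1) = -75.
Forward elimination and back-substitution give M_0 = -193/4, M_1 = 121/2, M_2 = -271/4.
On [1, 2], with s_1(t) = a_1 + b_1·(t - 1) + c_1·(t - 1)² + d_1·(t - 1)³: c_1 = M_1/2 = 121/4, d_1 = (M_2 - M_1)/(6h_1) = -171/8, b_1 = Δ_1 - h_1(2M_1 + M_2)/6 = 25/8.

-21.3750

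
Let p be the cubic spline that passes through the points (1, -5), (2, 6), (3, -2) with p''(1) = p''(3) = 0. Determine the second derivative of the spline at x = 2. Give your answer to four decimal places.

-28.5000

Let M_i = p''(x_i). Step sizes h_i = 1, 1; slopes of the chords Δ_i = (y_(i+1) - y_i)/h_i = 11, -8.
  1·M_0 + 4·M_1 + 1·M_2 = 6(Δ_1 - Δ_0) = -114
Natural end conditions: M_0 = M_2 = 0.
Hence M_0 = 0, M_1 = -57/2, M_2 = 0.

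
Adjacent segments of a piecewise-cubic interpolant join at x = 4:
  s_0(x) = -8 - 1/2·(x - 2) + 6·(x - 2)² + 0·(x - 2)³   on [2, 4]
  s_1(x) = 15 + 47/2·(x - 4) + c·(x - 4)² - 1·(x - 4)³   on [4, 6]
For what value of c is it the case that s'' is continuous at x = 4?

s_0''(x) = 12 + 0·(x - 2), so s_0''(4) = 12. On the right, s_1''(4) = 2c, so c = 6.

6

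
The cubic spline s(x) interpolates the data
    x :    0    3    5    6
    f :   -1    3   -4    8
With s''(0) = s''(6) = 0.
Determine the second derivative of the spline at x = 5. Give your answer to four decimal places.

17.6429

With m_i denoting the second derivative at x_i, h_i = 3, 2, 1, and Δ_i = (y_(i+1) − y_i)/h_i = 4/3, -7/2, 12:
  3·m_0 + 10·m_1 + 2·m_2 = 6(Δ_1 - Δ_0) = -29
  2·m_1 + 6·m_2 + 1·m_3 = 6(Δ_2 - Δ_1) = 93
Natural end conditions: m_0 = m_3 = 0.
Forward elimination and back-substitution give m_0 = 0, m_1 = -45/7, m_2 = 247/14, m_3 = 0.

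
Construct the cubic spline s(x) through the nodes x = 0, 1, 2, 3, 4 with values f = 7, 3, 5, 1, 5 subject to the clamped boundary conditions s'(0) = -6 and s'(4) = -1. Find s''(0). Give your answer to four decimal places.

Put M_i = s'' at the i-th knot. Here h = (1, 1, 1, 1) and Δ = (-4, 2, -4, 4), so the interior equations h_(i-1)·M_(i-1) + 2(h_(i-1)+h_i)·M_i + h_i·M_(i+1) = 6(Δ_i − Δ_(i-1)) read
  1·M_0 + 4·M_1 + 1·M_2 = 6(Δ_1 - Δ_0) = 36
  1·M_1 + 4·M_2 + 1·M_3 = 6(Δ_2 - Δ_1) = -36
  1·M_2 + 4·M_3 + 1·M_4 = 6(Δ_3 - Δ_2) = 48
Clamped end conditions give two more equations: 2h_0·M_0 + h_0·M_1 = 6(Δ_0 - s'(0)) = 12 and h_3·M_3 + 2h_3·M_4 = 6(s'(4) - Δ_3) = -30.
Hence M_0 = -25/28, M_1 = 193/14, M_2 = -73/4, M_3 = 325/14, M_4 = -745/28.

-0.8929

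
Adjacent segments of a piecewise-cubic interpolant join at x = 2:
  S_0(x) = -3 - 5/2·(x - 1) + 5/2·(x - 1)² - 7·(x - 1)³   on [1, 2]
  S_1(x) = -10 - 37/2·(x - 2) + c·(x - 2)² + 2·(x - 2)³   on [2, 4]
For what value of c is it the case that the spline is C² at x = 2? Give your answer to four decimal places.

-18.5000

S_0''(x) = 5 - 42·(x - 1), so S_0''(2) = -37. On the right, S_1''(2) = 2c, so c = -37/2.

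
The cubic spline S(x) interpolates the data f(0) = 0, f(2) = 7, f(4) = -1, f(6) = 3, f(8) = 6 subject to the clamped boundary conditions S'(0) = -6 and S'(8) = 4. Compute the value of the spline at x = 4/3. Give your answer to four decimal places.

Write M_i for S''(x_i). With h_i = 2, 2, 2, 2 and divided differences Δ_i = 7/2, -4, 2, 3/2, the continuity of S' gives the tridiagonal system
  2·M_0 + 8·M_1 + 2·M_2 = 6(Δ_1 - Δ_0) = -45
  2·M_1 + 8·M_2 + 2·M_3 = 6(Δ_2 - Δ_1) = 36
  2·M_2 + 8·M_3 + 2·M_4 = 6(Δ_3 - Δ_2) = -3
Clamped end conditions give two more equations: 2h_0·M_0 + h_0·M_1 = 6(Δ_0 - S'(0)) = 57 and h_3·M_3 + 2h_3·M_4 = 6(S'(8) - Δ_3) = 15.
Solving the tridiagonal system: M_0 = 83/4, M_1 = -13, M_2 = 35/4, M_3 = -4, M_4 = 23/4.
On [0, 2], S(x) = 0 - 6·x + 83/8·x² - 45/16·x³.
With x = 4/3: S(4/3) = 34/9.

3.7778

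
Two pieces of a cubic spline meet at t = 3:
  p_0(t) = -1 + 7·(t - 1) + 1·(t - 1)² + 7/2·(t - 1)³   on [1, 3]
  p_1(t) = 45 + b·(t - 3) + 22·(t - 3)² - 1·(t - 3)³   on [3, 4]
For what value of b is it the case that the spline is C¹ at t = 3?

p_0'(t) = 7 + 2·(t - 1) + 21/2·(t - 1)², so p_0'(3) = 53. On the right, p_1'(3) = b, so b = 53.

53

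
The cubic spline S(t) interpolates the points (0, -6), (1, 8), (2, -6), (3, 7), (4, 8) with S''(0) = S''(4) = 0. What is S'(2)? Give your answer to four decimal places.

-2.5000

With σ_i denoting the second derivative at x_i, h_i = 1, 1, 1, 1, and Δ_i = (y_(i+1) − y_i)/h_i = 14, -14, 13, 1:
  1·σ_0 + 4·σ_1 + 1·σ_2 = 6(Δ_1 - Δ_0) = -168
  1·σ_1 + 4·σ_2 + 1·σ_3 = 6(Δ_2 - Δ_1) = 162
  1·σ_2 + 4·σ_3 + 1·σ_4 = 6(Δ_3 - Δ_2) = -72
Natural end conditions: σ_0 = σ_4 = 0.
Solving the tridiagonal system: σ_0 = 0, σ_1 = -405/7, σ_2 = 444/7, σ_3 = -237/7, σ_4 = 0.
On [2, 3], S'(t) = b_2 + 2c_2·(t - 2) + 3d_2·(t - 2)² with b_2 = Δ_2 - h_2(2σ_2 + σ_3)/6 = -5/2, c_2 = σ_2/2 = 222/7, d_2 = (σ_3 - σ_2)/(6h_2) = -227/14. So S'(2) = -5/2.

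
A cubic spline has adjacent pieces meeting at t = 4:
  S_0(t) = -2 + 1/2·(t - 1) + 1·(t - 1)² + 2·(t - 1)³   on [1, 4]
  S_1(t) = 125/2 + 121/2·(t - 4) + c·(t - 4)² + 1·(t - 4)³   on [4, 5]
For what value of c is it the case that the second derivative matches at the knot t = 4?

19

S_0''(t) = 2 + 12·(t - 1), so S_0''(4) = 38. On the right, S_1''(4) = 2c, so c = 19.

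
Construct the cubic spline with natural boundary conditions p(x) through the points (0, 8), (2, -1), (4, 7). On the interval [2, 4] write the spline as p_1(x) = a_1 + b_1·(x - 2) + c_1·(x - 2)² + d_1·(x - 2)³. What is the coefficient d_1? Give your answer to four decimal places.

Let M_i = p''(x_i). Step sizes h_i = 2, 2; slopes of the chords Δ_i = (y_(i+1) - y_i)/h_i = -9/2, 4.
  2·M_0 + 8·M_1 + 2·M_2 = 6(Δ_1 - Δ_0) = 51
Natural end conditions: M_0 = M_2 = 0.
Solving the tridiagonal system: M_0 = 0, M_1 = 51/8, M_2 = 0.
On [2, 4], with p_1(x) = a_1 + b_1·(x - 2) + c_1·(x - 2)² + d_1·(x - 2)³: c_1 = M_1/2 = 51/16, d_1 = (M_2 - M_1)/(6h_1) = -17/32, b_1 = Δ_1 - h_1(2M_1 + M_2)/6 = -1/4.

-0.5313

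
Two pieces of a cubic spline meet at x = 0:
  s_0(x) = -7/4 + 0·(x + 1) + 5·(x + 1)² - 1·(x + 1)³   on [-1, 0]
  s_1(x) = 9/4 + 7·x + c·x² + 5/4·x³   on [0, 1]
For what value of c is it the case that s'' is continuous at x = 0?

s_0''(x) = 10 - 6·(x + 1), so s_0''(0) = 4. On the right, s_1''(0) = 2c, so c = 2.

2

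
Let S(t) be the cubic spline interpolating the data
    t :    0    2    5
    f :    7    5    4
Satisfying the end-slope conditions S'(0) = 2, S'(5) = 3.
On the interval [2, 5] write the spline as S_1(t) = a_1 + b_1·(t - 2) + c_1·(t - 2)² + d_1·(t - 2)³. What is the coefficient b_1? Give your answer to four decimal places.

Write M_i for S''(x_i). With h_i = 2, 3 and divided differences Δ_i = -1, -1/3, the continuity of S' gives the tridiagonal system
  2·M_0 + 10·M_1 + 3·M_2 = 6(Δ_1 - Δ_0) = 4
Clamped end conditions give two more equations: 2h_0·M_0 + h_0·M_1 = 6(Δ_0 - S'(0)) = -18 and h_1·M_1 + 2h_1·M_2 = 6(S'(5) - Δ_1) = 20.
Solving the tridiagonal system: M_0 = -47/10, M_1 = 2/5, M_2 = 47/15.
On [2, 5], with S_1(t) = a_1 + b_1·(t - 2) + c_1·(t - 2)² + d_1·(t - 2)³: c_1 = M_1/2 = 1/5, d_1 = (M_2 - M_1)/(6h_1) = 41/270, b_1 = Δ_1 - h_1(2M_1 + M_2)/6 = -23/10.

-2.3000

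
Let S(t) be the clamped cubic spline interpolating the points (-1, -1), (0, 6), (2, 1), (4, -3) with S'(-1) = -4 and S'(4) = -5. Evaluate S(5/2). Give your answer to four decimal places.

-0.2996

With M_i denoting the second derivative at x_i, h_i = 1, 2, 2, and Δ_i = (y_(i+1) − y_i)/h_i = 7, -5/2, -2:
  1·M_0 + 6·M_1 + 2·M_2 = 6(Δ_1 - Δ_0) = -57
  2·M_1 + 8·M_2 + 2·M_3 = 6(Δ_2 - Δ_1) = 3
Clamped end conditions give two more equations: 2h_0·M_0 + h_0·M_1 = 6(Δ_0 - S'(-1)) = 66 and h_2·M_2 + 2h_2·M_3 = 6(S'(4) - Δ_2) = -18.
Forward elimination and back-substitution give M_0 = 977/23, M_1 = -436/23, M_2 = 164/23, M_3 = -371/46.
On [2, 4], S(t) = 1 - 187/46·(t - 2) + 82/23·(t - 2)² - 233/184·(t - 2)³.
With (t - 2) = 1/2: S(5/2) = -441/1472.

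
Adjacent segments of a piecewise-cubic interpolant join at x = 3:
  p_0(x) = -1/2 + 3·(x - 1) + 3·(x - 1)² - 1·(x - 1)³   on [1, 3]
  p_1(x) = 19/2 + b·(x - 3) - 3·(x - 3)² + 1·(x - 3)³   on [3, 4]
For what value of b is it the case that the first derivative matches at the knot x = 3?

3

p_0'(x) = 3 + 6·(x - 1) - 3·(x - 1)², so p_0'(3) = 3. On the right, p_1'(3) = b, so b = 3.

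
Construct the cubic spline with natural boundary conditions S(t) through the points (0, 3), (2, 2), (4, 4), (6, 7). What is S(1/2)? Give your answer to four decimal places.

2.5781

Put σ_i = S'' at the i-th knot. Here h = (2, 2, 2) and Δ = (-1/2, 1, 3/2), so the interior equations h_(i-1)·σ_(i-1) + 2(h_(i-1)+h_i)·σ_i + h_i·σ_(i+1) = 6(Δ_i − Δ_(i-1)) read
  2·σ_0 + 8·σ_1 + 2·σ_2 = 6(Δ_1 - Δ_0) = 9
  2·σ_1 + 8·σ_2 + 2·σ_3 = 6(Δ_2 - Δ_1) = 3
Natural end conditions: σ_0 = σ_3 = 0.
Solving: σ_0 = 0, σ_1 = 11/10, σ_2 = 1/10, σ_3 = 0.
On [0, 2], S(t) = 3 - 13/15·t + 0·t² + 11/120·t³.
With t = 1/2: S(1/2) = 165/64.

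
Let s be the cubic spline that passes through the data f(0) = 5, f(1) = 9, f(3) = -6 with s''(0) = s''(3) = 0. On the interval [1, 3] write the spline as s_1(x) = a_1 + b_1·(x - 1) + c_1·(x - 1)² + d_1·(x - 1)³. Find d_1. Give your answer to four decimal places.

Let M_i = s''(x_i). Step sizes h_i = 1, 2; slopes of the chords Δ_i = (y_(i+1) - y_i)/h_i = 4, -15/2.
  1·M_0 + 6·M_1 + 2·M_2 = 6(Δ_1 - Δ_0) = -69
Natural end conditions: M_0 = M_2 = 0.
Solving: M_0 = 0, M_1 = -23/2, M_2 = 0.
On [1, 3], with s_1(x) = a_1 + b_1·(x - 1) + c_1·(x - 1)² + d_1·(x - 1)³: c_1 = M_1/2 = -23/4, d_1 = (M_2 - M_1)/(6h_1) = 23/24, b_1 = Δ_1 - h_1(2M_1 + M_2)/6 = 1/6.

0.9583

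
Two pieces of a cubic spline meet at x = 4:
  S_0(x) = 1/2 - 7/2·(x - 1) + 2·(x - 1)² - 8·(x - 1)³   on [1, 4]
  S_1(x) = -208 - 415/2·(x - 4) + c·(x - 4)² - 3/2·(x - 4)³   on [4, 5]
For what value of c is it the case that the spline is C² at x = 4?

S_0''(x) = 4 - 48·(x - 1), so S_0''(4) = -140. On the right, S_1''(4) = 2c, so c = -70.

-70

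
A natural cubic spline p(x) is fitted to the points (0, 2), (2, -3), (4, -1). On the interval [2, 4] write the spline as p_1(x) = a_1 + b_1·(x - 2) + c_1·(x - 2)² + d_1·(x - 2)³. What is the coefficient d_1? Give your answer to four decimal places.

With M_i denoting the second derivative at x_i, h_i = 2, 2, and Δ_i = (y_(i+1) − y_i)/h_i = -5/2, 1:
  2·M_0 + 8·M_1 + 2·M_2 = 6(Δ_1 - Δ_0) = 21
Natural end conditions: M_0 = M_2 = 0.
Solving the tridiagonal system: M_0 = 0, M_1 = 21/8, M_2 = 0.
On [2, 4], with p_1(x) = a_1 + b_1·(x - 2) + c_1·(x - 2)² + d_1·(x - 2)³: c_1 = M_1/2 = 21/16, d_1 = (M_2 - M_1)/(6h_1) = -7/32, b_1 = Δ_1 - h_1(2M_1 + M_2)/6 = -3/4.

-0.2188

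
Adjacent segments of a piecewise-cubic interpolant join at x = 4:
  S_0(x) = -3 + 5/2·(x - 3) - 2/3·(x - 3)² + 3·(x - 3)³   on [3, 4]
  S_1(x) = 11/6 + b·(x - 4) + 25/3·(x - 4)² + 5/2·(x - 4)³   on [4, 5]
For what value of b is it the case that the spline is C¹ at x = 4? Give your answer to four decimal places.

S_0'(x) = 5/2 - 4/3·(x - 3) + 9·(x - 3)², so S_0'(4) = 61/6. On the right, S_1'(4) = b, so b = 61/6.

10.1667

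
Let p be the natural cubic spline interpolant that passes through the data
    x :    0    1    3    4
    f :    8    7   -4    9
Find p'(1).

-5

Write m_i for p''(x_i). With h_i = 1, 2, 1 and divided differences Δ_i = -1, -11/2, 13, the continuity of p' gives the tridiagonal system
  1·m_0 + 6·m_1 + 2·m_2 = 6(Δ_1 - Δ_0) = -27
  2·m_1 + 6·m_2 + 1·m_3 = 6(Δ_2 - Δ_1) = 111
Natural end conditions: m_0 = m_3 = 0.
Solving the tridiagonal system: m_0 = 0, m_1 = -12, m_2 = 45/2, m_3 = 0.
On [1, 3], p'(x) = b_1 + 2c_1·(x - 1) + 3d_1·(x - 1)² with b_1 = Δ_1 - h_1(2m_1 + m_2)/6 = -5, c_1 = m_1/2 = -6, d_1 = (m_2 - m_1)/(6h_1) = 23/8. So p'(1) = -5.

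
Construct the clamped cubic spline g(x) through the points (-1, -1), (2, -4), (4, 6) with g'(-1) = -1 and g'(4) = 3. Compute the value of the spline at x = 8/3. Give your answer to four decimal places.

-0.9037

Write σ_i for g''(x_i). With h_i = 3, 2 and divided differences Δ_i = -1, 5, the continuity of g' gives the tridiagonal system
  3·σ_0 + 10·σ_1 + 2·σ_2 = 6(Δ_1 - Δ_0) = 36
Clamped end conditions give two more equations: 2h_0·σ_0 + h_0·σ_1 = 6(Δ_0 - g'(-1)) = 0 and h_1·σ_1 + 2h_1·σ_2 = 6(g'(4) - Δ_1) = -12.
Forward elimination and back-substitution give σ_0 = -14/5, σ_1 = 28/5, σ_2 = -29/5.
On [2, 4], g(x) = -4 + 16/5·(x - 2) + 14/5·(x - 2)² - 19/20·(x - 2)³.
With (x - 2) = 2/3: g(8/3) = -122/135.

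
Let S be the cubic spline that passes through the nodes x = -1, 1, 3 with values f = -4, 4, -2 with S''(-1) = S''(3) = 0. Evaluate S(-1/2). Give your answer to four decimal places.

Write σ_i for S''(x_i). With h_i = 2, 2 and divided differences Δ_i = 4, -3, the continuity of S' gives the tridiagonal system
  2·σ_0 + 8·σ_1 + 2·σ_2 = 6(Δ_1 - Δ_0) = -42
Natural end conditions: σ_0 = σ_2 = 0.
Hence σ_0 = 0, σ_1 = -21/4, σ_2 = 0.
On [-1, 1], S(x) = -4 + 23/4·(x + 1) + 0·(x + 1)² - 7/16·(x + 1)³.
With (x + 1) = 1/2: S(-1/2) = -151/128.

-1.1797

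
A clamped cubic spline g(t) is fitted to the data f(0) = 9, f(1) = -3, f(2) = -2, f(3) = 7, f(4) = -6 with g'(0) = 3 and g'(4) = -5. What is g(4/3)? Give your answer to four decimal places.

With M_i denoting the second derivative at x_i, h_i = 1, 1, 1, 1, and Δ_i = (y_(i+1) − y_i)/h_i = -12, 1, 9, -13:
  1·M_0 + 4·M_1 + 1·M_2 = 6(Δ_1 - Δ_0) = 78
  1·M_1 + 4·M_2 + 1·M_3 = 6(Δ_2 - Δ_1) = 48
  1·M_2 + 4·M_3 + 1·M_4 = 6(Δ_3 - Δ_2) = -132
Clamped end conditions give two more equations: 2h_0·M_0 + h_0·M_1 = 6(Δ_0 - g'(0)) = -90 and h_3·M_3 + 2h_3·M_4 = 6(g'(4) - Δ_3) = 48.
Solving: M_0 = -1685/28, M_1 = 425/14, M_2 = 67/4, M_3 = -691/14, M_4 = 1363/28.
On [1, 2], g(t) = -3 - 667/56·(t - 1) + 425/28·(t - 1)² - 127/56·(t - 1)³.
With (t - 1) = 1/3: g(4/3) = -2029/378.

-5.3677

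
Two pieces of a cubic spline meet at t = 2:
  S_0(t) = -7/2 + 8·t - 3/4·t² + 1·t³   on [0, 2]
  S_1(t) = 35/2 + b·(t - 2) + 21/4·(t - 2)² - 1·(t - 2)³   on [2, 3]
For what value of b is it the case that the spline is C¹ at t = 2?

17

S_0'(t) = 8 - 3/2·t + 3·t², so S_0'(2) = 17. On the right, S_1'(2) = b, so b = 17.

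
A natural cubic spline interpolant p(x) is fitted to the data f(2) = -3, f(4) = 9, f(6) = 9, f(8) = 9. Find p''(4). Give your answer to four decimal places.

-4.8000

Write m_i for p''(x_i). With h_i = 2, 2, 2 and divided differences Δ_i = 6, 0, 0, the continuity of p' gives the tridiagonal system
  2·m_0 + 8·m_1 + 2·m_2 = 6(Δ_1 - Δ_0) = -36
  2·m_1 + 8·m_2 + 2·m_3 = 6(Δ_2 - Δ_1) = 0
Natural end conditions: m_0 = m_3 = 0.
Hence m_0 = 0, m_1 = -24/5, m_2 = 6/5, m_3 = 0.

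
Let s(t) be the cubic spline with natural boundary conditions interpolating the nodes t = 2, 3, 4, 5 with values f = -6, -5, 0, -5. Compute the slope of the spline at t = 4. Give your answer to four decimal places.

Put M_i = s'' at the i-th knot. Here h = (1, 1, 1) and Δ = (1, 5, -5), so the interior equations h_(i-1)·M_(i-1) + 2(h_(i-1)+h_i)·M_i + h_i·M_(i+1) = 6(Δ_i − Δ_(i-1)) read
  1·M_0 + 4·M_1 + 1·M_2 = 6(Δ_1 - Δ_0) = 24
  1·M_1 + 4·M_2 + 1·M_3 = 6(Δ_2 - Δ_1) = -60
Natural end conditions: M_0 = M_3 = 0.
Hence M_0 = 0, M_1 = 52/5, M_2 = -88/5, M_3 = 0.
On [4, 5], s'(t) = b_2 + 2c_2·(t - 4) + 3d_2·(t - 4)² with b_2 = Δ_2 - h_2(2M_2 + M_3)/6 = 13/15, c_2 = M_2/2 = -44/5, d_2 = (M_3 - M_2)/(6h_2) = 44/15. So s'(4) = 13/15.

0.8667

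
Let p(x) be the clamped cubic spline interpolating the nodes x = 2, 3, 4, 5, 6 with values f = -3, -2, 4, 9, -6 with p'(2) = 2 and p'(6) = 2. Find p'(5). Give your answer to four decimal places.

-10.5893

Put σ_i = p'' at the i-th knot. Here h = (1, 1, 1, 1) and Δ = (1, 6, 5, -15), so the interior equations h_(i-1)·σ_(i-1) + 2(h_(i-1)+h_i)·σ_i + h_i·σ_(i+1) = 6(Δ_i − Δ_(i-1)) read
  1·σ_0 + 4·σ_1 + 1·σ_2 = 6(Δ_1 - Δ_0) = 30
  1·σ_1 + 4·σ_2 + 1·σ_3 = 6(Δ_2 - Δ_1) = -6
  1·σ_2 + 4·σ_3 + 1·σ_4 = 6(Δ_3 - Δ_2) = -120
Clamped end conditions give two more equations: 2h_0·σ_0 + h_0·σ_1 = 6(Δ_0 - p'(2)) = -6 and h_3·σ_3 + 2h_3·σ_4 = 6(p'(6) - Δ_3) = 102.
Forward elimination and back-substitution give σ_0 = -177/28, σ_1 = 93/14, σ_2 = 39/4, σ_3 = -723/14, σ_4 = 2151/28.
On [5, 6], p'(x) = b_3 + 2c_3·(x - 5) + 3d_3·(x - 5)² with b_3 = Δ_3 - h_3(2σ_3 + σ_4)/6 = -593/56, c_3 = σ_3/2 = -723/28, d_3 = (σ_4 - σ_3)/(6h_3) = 1199/56. So p'(5) = -593/56.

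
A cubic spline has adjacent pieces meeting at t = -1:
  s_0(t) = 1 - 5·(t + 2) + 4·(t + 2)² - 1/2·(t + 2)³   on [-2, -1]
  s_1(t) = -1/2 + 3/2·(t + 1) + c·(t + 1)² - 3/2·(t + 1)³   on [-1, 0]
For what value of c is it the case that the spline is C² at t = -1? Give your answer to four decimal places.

2.5000

s_0''(t) = 8 - 3·(t + 2), so s_0''(-1) = 5. On the right, s_1''(-1) = 2c, so c = 5/2.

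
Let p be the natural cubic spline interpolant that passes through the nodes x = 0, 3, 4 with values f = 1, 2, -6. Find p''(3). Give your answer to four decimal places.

-6.2500

With m_i denoting the second derivative at x_i, h_i = 3, 1, and Δ_i = (y_(i+1) − y_i)/h_i = 1/3, -8:
  3·m_0 + 8·m_1 + 1·m_2 = 6(Δ_1 - Δ_0) = -50
Natural end conditions: m_0 = m_2 = 0.
Forward elimination and back-substitution give m_0 = 0, m_1 = -25/4, m_2 = 0.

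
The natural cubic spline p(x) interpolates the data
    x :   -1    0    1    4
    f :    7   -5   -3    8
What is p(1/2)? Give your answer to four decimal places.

Put M_i = p'' at the i-th knot. Here h = (1, 1, 3) and Δ = (-12, 2, 11/3), so the interior equations h_(i-1)·M_(i-1) + 2(h_(i-1)+h_i)·M_i + h_i·M_(i+1) = 6(Δ_i − Δ_(i-1)) read
  1·M_0 + 4·M_1 + 1·M_2 = 6(Δ_1 - Δ_0) = 84
  1·M_1 + 8·M_2 + 3·M_3 = 6(Δ_2 - Δ_1) = 10
Natural end conditions: M_0 = M_3 = 0.
Forward elimination and back-substitution give M_0 = 0, M_1 = 662/31, M_2 = -44/31, M_3 = 0.
On [0, 1], p(x) = -5 - 454/93·x + 331/31·x² - 353/93·x³.
With x = 1/2: p(1/2) = -1301/248.

-5.2460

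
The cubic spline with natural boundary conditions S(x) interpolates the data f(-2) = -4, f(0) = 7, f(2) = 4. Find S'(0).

2

With m_i denoting the second derivative at x_i, h_i = 2, 2, and Δ_i = (y_(i+1) − y_i)/h_i = 11/2, -3/2:
  2·m_0 + 8·m_1 + 2·m_2 = 6(Δ_1 - Δ_0) = -42
Natural end conditions: m_0 = m_2 = 0.
Solving: m_0 = 0, m_1 = -21/4, m_2 = 0.
On [0, 2], S'(x) = b_1 + 2c_1·x + 3d_1·x² with b_1 = Δ_1 - h_1(2m_1 + m_2)/6 = 2, c_1 = m_1/2 = -21/8, d_1 = (m_2 - m_1)/(6h_1) = 7/16. So S'(0) = 2.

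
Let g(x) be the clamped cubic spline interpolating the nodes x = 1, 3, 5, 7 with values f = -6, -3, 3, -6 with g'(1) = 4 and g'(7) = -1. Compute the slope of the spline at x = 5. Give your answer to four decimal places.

Write σ_i for g''(x_i). With h_i = 2, 2, 2 and divided differences Δ_i = 3/2, 3, -9/2, the continuity of g' gives the tridiagonal system
  2·σ_0 + 8·σ_1 + 2·σ_2 = 6(Δ_1 - Δ_0) = 9
  2·σ_1 + 8·σ_2 + 2·σ_3 = 6(Δ_2 - Δ_1) = -45
Clamped end conditions give two more equations: 2h_0·σ_0 + h_0·σ_1 = 6(Δ_0 - g'(1)) = -15 and h_2·σ_2 + 2h_2·σ_3 = 6(g'(7) - Δ_2) = 21.
Solving the tridiagonal system: σ_0 = -94/15, σ_1 = 151/30, σ_2 = -281/30, σ_3 = 149/15.
On [5, 7], g'(x) = b_2 + 2c_2·(x - 5) + 3d_2·(x - 5)² with b_2 = Δ_2 - h_2(2σ_2 + σ_3)/6 = -47/30, c_2 = σ_2/2 = -281/60, d_2 = (σ_3 - σ_2)/(6h_2) = 193/120. So g'(5) = -47/30.

-1.5667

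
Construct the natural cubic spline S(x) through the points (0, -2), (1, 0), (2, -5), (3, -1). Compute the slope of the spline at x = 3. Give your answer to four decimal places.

6.8667

Write M_i for S''(x_i). With h_i = 1, 1, 1 and divided differences Δ_i = 2, -5, 4, the continuity of S' gives the tridiagonal system
  1·M_0 + 4·M_1 + 1·M_2 = 6(Δ_1 - Δ_0) = -42
  1·M_1 + 4·M_2 + 1·M_3 = 6(Δ_2 - Δ_1) = 54
Natural end conditions: M_0 = M_3 = 0.
Solving the tridiagonal system: M_0 = 0, M_1 = -74/5, M_2 = 86/5, M_3 = 0.
On [2, 3], S'(x) = b_2 + 2c_2·(x - 2) + 3d_2·(x - 2)² with b_2 = Δ_2 - h_2(2M_2 + M_3)/6 = -26/15, c_2 = M_2/2 = 43/5, d_2 = (M_3 - M_2)/(6h_2) = -43/15. So S'(3) = 103/15.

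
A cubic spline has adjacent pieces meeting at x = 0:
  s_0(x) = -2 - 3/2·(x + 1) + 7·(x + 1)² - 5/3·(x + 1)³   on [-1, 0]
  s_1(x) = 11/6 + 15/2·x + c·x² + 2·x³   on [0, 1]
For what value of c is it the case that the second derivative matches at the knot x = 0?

s_0''(x) = 14 - 10·(x + 1), so s_0''(0) = 4. On the right, s_1''(0) = 2c, so c = 2.

2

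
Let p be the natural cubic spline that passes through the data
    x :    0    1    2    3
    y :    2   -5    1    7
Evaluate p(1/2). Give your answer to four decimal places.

-2.8000

With σ_i denoting the second derivative at x_i, h_i = 1, 1, 1, and Δ_i = (y_(i+1) − y_i)/h_i = -7, 6, 6:
  1·σ_0 + 4·σ_1 + 1·σ_2 = 6(Δ_1 - Δ_0) = 78
  1·σ_1 + 4·σ_2 + 1·σ_3 = 6(Δ_2 - Δ_1) = 0
Natural end conditions: σ_0 = σ_3 = 0.
Solving: σ_0 = 0, σ_1 = 104/5, σ_2 = -26/5, σ_3 = 0.
On [0, 1], p(x) = 2 - 157/15·x + 0·x² + 52/15·x³.
With x = 1/2: p(1/2) = -14/5.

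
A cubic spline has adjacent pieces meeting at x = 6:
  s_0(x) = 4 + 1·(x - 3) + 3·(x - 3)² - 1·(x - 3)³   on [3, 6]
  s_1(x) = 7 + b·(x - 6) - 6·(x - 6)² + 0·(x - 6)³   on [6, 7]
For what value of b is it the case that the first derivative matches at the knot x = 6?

-8

s_0'(x) = 1 + 6·(x - 3) - 3·(x - 3)², so s_0'(6) = -8. On the right, s_1'(6) = b, so b = -8.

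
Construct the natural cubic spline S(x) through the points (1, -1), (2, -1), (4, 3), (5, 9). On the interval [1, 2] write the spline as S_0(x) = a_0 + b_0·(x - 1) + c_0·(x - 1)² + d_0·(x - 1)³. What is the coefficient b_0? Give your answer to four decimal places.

Let M_i = S''(x_i). Step sizes h_i = 1, 2, 1; slopes of the chords Δ_i = (y_(i+1) - y_i)/h_i = 0, 2, 6.
  1·M_0 + 6·M_1 + 2·M_2 = 6(Δ_1 - Δ_0) = 12
  2·M_1 + 6·M_2 + 1·M_3 = 6(Δ_2 - Δ_1) = 24
Natural end conditions: M_0 = M_3 = 0.
Solving: M_0 = 0, M_1 = 3/4, M_2 = 15/4, M_3 = 0.
On [1, 2], with S_0(x) = a_0 + b_0·(x - 1) + c_0·(x - 1)² + d_0·(x - 1)³: c_0 = M_0/2 = 0, d_0 = (M_1 - M_0)/(6h_0) = 1/8, b_0 = Δ_0 - h_0(2M_0 + M_1)/6 = -1/8.

-0.1250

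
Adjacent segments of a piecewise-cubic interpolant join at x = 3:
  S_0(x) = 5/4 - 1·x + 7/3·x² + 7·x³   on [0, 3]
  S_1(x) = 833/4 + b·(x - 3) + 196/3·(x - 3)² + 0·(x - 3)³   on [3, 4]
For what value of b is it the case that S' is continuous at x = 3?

202

S_0'(x) = -1 + 14/3·x + 21·x², so S_0'(3) = 202. On the right, S_1'(3) = b, so b = 202.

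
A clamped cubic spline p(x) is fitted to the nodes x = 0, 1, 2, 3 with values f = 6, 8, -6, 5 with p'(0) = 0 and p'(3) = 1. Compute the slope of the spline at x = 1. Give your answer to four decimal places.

-8.9333

Write M_i for p''(x_i). With h_i = 1, 1, 1 and divided differences Δ_i = 2, -14, 11, the continuity of p' gives the tridiagonal system
  1·M_0 + 4·M_1 + 1·M_2 = 6(Δ_1 - Δ_0) = -96
  1·M_1 + 4·M_2 + 1·M_3 = 6(Δ_2 - Δ_1) = 150
Clamped end conditions give two more equations: 2h_0·M_0 + h_0·M_1 = 6(Δ_0 - p'(0)) = 12 and h_2·M_2 + 2h_2·M_3 = 6(p'(3) - Δ_2) = -60.
Forward elimination and back-substitution give M_0 = 448/15, M_1 = -716/15, M_2 = 976/15, M_3 = -938/15.
On [1, 2], p'(x) = b_1 + 2c_1·(x - 1) + 3d_1·(x - 1)² with b_1 = Δ_1 - h_1(2M_1 + M_2)/6 = -134/15, c_1 = M_1/2 = -358/15, d_1 = (M_2 - M_1)/(6h_1) = 94/5. So p'(1) = -134/15.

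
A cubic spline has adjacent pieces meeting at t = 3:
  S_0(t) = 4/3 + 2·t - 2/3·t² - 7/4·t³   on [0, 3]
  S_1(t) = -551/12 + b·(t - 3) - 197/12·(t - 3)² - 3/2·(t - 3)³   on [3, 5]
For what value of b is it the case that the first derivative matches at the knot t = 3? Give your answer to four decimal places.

S_0'(t) = 2 - 4/3·t - 21/4·t², so S_0'(3) = -197/4. On the right, S_1'(3) = b, so b = -197/4.

-49.2500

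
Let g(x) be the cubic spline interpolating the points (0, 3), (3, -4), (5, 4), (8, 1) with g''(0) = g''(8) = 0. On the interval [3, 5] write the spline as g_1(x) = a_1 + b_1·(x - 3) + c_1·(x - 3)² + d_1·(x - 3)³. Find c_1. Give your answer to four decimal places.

Put m_i = g'' at the i-th knot. Here h = (3, 2, 3) and Δ = (-7/3, 4, -1), so the interior equations h_(i-1)·m_(i-1) + 2(h_(i-1)+h_i)·m_i + h_i·m_(i+1) = 6(Δ_i − Δ_(i-1)) read
  3·m_0 + 10·m_1 + 2·m_2 = 6(Δ_1 - Δ_0) = 38
  2·m_1 + 10·m_2 + 3·m_3 = 6(Δ_2 - Δ_1) = -30
Natural end conditions: m_0 = m_3 = 0.
Hence m_0 = 0, m_1 = 55/12, m_2 = -47/12, m_3 = 0.
On [3, 5], with g_1(x) = a_1 + b_1·(x - 3) + c_1·(x - 3)² + d_1·(x - 3)³: c_1 = m_1/2 = 55/24, d_1 = (m_2 - m_1)/(6h_1) = -17/24, b_1 = Δ_1 - h_1(2m_1 + m_2)/6 = 9/4.

2.2917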